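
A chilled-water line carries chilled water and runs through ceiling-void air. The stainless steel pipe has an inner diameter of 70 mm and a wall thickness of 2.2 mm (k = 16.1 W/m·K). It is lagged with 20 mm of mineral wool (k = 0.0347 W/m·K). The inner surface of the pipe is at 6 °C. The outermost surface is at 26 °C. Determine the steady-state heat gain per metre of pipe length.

Cylindrical conduction, so R = ln(r₂/r₁)/(2πkL) per layer, in series:
R_stainless steel pipe wall = ln(37.2/35)/(2π×16.1×1) = 6.026×10^-4 K/W
R_mineral wool = ln(57.2/37.2)/(2π×0.0347×1) = 1.973 K/W
R_total = 1.974 K/W
Q = ΔT/R_total = 20/1.974

q′ ≈ 10.1 W/m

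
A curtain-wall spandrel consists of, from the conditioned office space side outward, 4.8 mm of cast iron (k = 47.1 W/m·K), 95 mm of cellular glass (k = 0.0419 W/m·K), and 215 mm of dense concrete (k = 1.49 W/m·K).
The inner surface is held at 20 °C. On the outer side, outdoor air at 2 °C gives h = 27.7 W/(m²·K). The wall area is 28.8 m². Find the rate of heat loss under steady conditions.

Q ≈ 212 W

Treating each layer as a thermal resistance in series:
R_cast iron = L/(kA) = 0.0048/(47.1×28.8) = 3.539×10^-6 K/W
R_cellular glass = L/(kA) = 0.095/(0.0419×28.8) = 0.07873 K/W
R_dense concrete = L/(kA) = 0.215/(1.49×28.8) = 0.00501 K/W
R_outer film = 1/(h_o·A) = 1/(27.7×28.8) = 0.001254 K/W
R_total = 0.08499 K/W
Q = ΔT / R_total = 18 / 0.08499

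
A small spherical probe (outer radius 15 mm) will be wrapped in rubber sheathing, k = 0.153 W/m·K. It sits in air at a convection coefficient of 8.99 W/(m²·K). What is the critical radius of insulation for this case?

For a sphere r_cr = 2k/h = 2×0.153/8.99
r_cr = 34 mm; since the bare radius (15 mm) is below r_cr, adding a thin layer of insulation will *increase* heat loss.

r_cr ≈ 34 mm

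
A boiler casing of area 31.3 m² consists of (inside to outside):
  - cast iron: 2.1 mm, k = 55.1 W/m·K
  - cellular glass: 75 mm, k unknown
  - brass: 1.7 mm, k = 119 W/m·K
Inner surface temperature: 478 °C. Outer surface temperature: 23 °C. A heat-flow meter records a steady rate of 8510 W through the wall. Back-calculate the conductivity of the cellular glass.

Model the wall as resistances in series:
R_cast iron = L/(kA) = 0.0021/(55.1×31.3) = 1.218×10^-6 K/W
R_brass = L/(kA) = 0.0017/(119×31.3) = 4.564×10^-7 K/W
Sum of known resistances R_other = 1.674×10^-6 K/W
Total R = ΔT/Q = 455/8510 = 0.05347 K/W
R_cellular glass = R_total − R_other = 0.05346 K/W
k = L/(R·A) = 0.075/(0.05346×31.3)

k ≈ 0.0448 W/(m·K)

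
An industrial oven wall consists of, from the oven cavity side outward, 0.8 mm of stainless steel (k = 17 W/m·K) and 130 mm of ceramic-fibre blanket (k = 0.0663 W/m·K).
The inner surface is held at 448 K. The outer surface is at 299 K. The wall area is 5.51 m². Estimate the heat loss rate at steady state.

Series thermal resistances:
R_stainless steel = L/(kA) = 0.0008/(17×5.51) = 8.541×10^-6 K/W
R_ceramic-fibre blanket = L/(kA) = 0.13/(0.0663×5.51) = 0.3559 K/W
R_total = 0.3559 K/W
Q = ΔT / R_total = 149 / 0.3559

Q ≈ 419 W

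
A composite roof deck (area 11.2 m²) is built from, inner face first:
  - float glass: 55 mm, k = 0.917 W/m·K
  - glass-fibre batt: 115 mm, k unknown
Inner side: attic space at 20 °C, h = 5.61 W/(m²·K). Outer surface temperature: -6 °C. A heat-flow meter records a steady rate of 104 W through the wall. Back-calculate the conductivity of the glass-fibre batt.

Series thermal resistances:
R_inner film = 1/(h_i·A) = 1/(5.61×11.2) = 0.01592 K/W
R_float glass = L/(kA) = 0.055/(0.917×11.2) = 0.005355 K/W
Sum of known resistances R_other = 0.02127 K/W
Total R = ΔT/Q = 26/104 = 0.25 K/W
R_glass-fibre batt = R_total − R_other = 0.2287 K/W
k = L/(R·A) = 0.115/(0.2287×11.2)

k ≈ 0.0449 W/(m·K)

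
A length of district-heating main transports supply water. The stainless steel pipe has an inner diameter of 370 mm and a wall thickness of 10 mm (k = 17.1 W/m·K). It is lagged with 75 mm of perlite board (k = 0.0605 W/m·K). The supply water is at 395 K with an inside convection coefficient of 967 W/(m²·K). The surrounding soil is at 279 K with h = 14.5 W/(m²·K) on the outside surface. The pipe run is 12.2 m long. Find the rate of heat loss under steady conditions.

Q ≈ 1580 W

Cylindrical conduction, so R = ln(r₂/r₁)/(2πkL) per layer, in series:
R_inner film = 1/(h_i·2πr₁L) = 1/(967×2π×0.185×12.2) = 7.292×10^-5 K/W
R_stainless steel pipe wall = ln(195/185)/(2π×17.1×12.2) = 4.016×10^-5 K/W
R_perlite board = ln(270/195)/(2π×0.0605×12.2) = 0.07017 K/W
R_outer film = 1/(h_o·2πr_oL) = 1/(14.5×2π×0.27×12.2) = 0.003332 K/W
R_total = 0.07362 K/W
Q = ΔT/R_total = 116/0.07362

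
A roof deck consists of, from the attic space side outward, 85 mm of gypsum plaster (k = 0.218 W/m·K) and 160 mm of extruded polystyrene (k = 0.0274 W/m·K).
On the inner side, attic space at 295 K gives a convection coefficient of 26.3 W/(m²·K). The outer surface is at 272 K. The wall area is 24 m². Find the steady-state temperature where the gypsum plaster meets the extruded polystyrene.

Treating each layer as a thermal resistance in series:
R_inner film = 1/(h_i·A) = 1/(26.3×24) = 0.001584 K/W
R_gypsum plaster = L/(kA) = 0.085/(0.218×24) = 0.01625 K/W
R_extruded polystyrene = L/(kA) = 0.16/(0.0274×24) = 0.2433 K/W
R_total = 0.2611 K/W;  Q = ΔT/R_total = 23/0.2611 = 88.08 W
T_interface = T_inner − Q·ΣR(inner→interface) = 295 − 88.1×0.01783

T ≈ 293 K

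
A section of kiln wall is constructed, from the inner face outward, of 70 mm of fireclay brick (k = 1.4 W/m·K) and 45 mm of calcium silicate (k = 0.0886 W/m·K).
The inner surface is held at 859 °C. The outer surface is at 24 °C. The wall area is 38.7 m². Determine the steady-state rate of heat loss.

Q ≈ 57900 W

Treating each layer as a thermal resistance in series:
R_fireclay brick = L/(kA) = 0.07/(1.4×38.7) = 0.001292 K/W
R_calcium silicate = L/(kA) = 0.045/(0.0886×38.7) = 0.01312 K/W
R_total = 0.01442 K/W
Q = ΔT / R_total = 835 / 0.01442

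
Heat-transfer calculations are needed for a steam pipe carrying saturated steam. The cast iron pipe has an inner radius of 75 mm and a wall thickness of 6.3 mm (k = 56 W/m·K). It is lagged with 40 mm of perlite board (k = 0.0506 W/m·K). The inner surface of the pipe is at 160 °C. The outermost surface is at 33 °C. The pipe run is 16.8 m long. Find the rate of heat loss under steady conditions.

For a radial system each layer contributes R = ln(r_out/r_in)/(2πkL); films add R = 1/(hA).
R_cast iron pipe wall = ln(81.3/75)/(2π×56×16.8) = 1.364×10^-5 K/W
R_perlite board = ln(121.3/81.3)/(2π×0.0506×16.8) = 0.07491 K/W
R_total = 0.07493 K/W
Q = ΔT/R_total = 127/0.07493

Q ≈ 1700 W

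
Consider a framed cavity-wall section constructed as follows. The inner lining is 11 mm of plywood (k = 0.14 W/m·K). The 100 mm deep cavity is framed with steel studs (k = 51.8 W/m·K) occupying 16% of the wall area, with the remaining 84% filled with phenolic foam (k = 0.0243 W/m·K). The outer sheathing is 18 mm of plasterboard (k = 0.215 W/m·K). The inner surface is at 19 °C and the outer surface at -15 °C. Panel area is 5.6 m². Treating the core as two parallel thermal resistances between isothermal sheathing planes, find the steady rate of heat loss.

Q ≈ 1090 W

Sheathing layers in series; stud and cavity paths in parallel between them.
R_inner = 0.011/(0.14×5.6) = 0.01403 K/W
R_stud  = 0.1/(51.8×0.16×5.6) = 0.002155 K/W
R_cav   = 0.1/(0.0243×0.84×5.6) = 0.8748 K/W
1/R_core = 1/R_stud + 1/R_cav → R_core = 0.002149 K/W
R_outer = 0.018/(0.215×5.6) = 0.01495 K/W
R_total = 0.03113 K/W
Q = ΔT/R_total = 34/0.03113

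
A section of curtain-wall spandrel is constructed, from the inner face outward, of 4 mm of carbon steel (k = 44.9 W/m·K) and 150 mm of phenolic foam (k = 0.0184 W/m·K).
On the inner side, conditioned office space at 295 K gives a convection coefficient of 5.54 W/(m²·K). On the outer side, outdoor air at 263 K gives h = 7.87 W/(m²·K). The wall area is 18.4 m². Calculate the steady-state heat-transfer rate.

Model the wall as resistances in series:
R_inner film = 1/(h_i·A) = 1/(5.54×18.4) = 0.00981 K/W
R_carbon steel = L/(kA) = 0.004/(44.9×18.4) = 4.842×10^-6 K/W
R_phenolic foam = L/(kA) = 0.15/(0.0184×18.4) = 0.4431 K/W
R_outer film = 1/(h_o·A) = 1/(7.87×18.4) = 0.006906 K/W
R_total = 0.4598 K/W
Q = ΔT / R_total = 32 / 0.4598

Q ≈ 69.6 W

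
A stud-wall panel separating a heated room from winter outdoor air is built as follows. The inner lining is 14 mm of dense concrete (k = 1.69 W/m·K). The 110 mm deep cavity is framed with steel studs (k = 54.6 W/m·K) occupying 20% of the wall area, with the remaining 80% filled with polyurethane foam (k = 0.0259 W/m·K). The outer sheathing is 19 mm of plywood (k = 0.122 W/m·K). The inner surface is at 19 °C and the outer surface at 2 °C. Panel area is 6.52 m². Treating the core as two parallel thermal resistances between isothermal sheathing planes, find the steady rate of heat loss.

Q ≈ 637 W

Sheathing layers in series; stud and cavity paths in parallel between them.
R_inner = 0.014/(1.69×6.52) = 0.001271 K/W
R_stud  = 0.11/(54.6×0.2×6.52) = 0.001545 K/W
R_cav   = 0.11/(0.0259×0.8×6.52) = 0.8142 K/W
1/R_core = 1/R_stud + 1/R_cav → R_core = 0.001542 K/W
R_outer = 0.019/(0.122×6.52) = 0.02389 K/W
R_total = 0.0267 K/W
Q = ΔT/R_total = 17/0.0267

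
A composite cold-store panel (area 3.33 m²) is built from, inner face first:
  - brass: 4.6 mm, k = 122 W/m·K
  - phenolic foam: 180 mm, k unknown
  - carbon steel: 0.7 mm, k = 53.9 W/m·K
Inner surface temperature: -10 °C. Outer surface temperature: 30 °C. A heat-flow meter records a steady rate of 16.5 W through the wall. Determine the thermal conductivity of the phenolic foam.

Series thermal resistances:
R_brass = L/(kA) = 0.0046/(122×3.33) = 1.132×10^-5 K/W
R_carbon steel = L/(kA) = 0.0007/(53.9×3.33) = 3.9×10^-6 K/W
Sum of known resistances R_other = 1.522×10^-5 K/W
Total R = ΔT/Q = 40/16.5 = 2.424 K/W
R_phenolic foam = R_total − R_other = 2.424 K/W
k = L/(R·A) = 0.18/(2.424×3.33)

k ≈ 0.0223 W/(m·K)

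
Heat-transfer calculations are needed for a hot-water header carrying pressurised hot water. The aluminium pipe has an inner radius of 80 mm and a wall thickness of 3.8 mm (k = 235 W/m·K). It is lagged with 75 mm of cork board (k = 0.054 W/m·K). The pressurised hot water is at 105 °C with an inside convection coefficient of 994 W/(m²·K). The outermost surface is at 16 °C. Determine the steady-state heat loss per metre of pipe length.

q′ ≈ 47.2 W/m

For a radial system each layer contributes R = ln(r_out/r_in)/(2πkL); films add R = 1/(hA).
R_inner film = 1/(h_i·2πr₁L) = 1/(994×2π×0.08×1) = 0.002001 K/W
R_aluminium pipe wall = ln(83.8/80)/(2π×235×1) = 3.143×10^-5 K/W
R_cork board = ln(158.8/83.8)/(2π×0.054×1) = 1.884 K/W
R_total = 1.886 K/W
Q = ΔT/R_total = 89/1.886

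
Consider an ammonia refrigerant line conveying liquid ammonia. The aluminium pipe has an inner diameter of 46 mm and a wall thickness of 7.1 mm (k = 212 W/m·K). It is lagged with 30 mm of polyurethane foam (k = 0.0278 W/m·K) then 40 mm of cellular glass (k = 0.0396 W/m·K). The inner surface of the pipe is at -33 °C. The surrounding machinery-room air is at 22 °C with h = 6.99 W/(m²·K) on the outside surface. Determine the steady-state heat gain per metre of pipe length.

q′ ≈ 8.82 W/m

For a radial system each layer contributes R = ln(r_out/r_in)/(2πkL); films add R = 1/(hA).
R_aluminium pipe wall = ln(30.1/23)/(2π×212×1) = 2.02×10^-4 K/W
R_polyurethane foam = ln(60.1/30.1)/(2π×0.0278×1) = 3.959 K/W
R_cellular glass = ln(100.1/60.1)/(2π×0.0396×1) = 2.05 K/W
R_outer film = 1/(h_o·2πr_oL) = 1/(6.99×2π×0.1001×1) = 0.2275 K/W
R_total = 6.237 K/W
Q = ΔT/R_total = 55/6.237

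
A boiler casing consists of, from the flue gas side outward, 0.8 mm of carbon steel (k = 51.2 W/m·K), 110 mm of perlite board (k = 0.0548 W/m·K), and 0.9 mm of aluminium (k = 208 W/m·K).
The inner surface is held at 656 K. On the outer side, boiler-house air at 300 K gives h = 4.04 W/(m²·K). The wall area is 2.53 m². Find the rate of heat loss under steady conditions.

Q ≈ 399 W

Using the resistance-network approach (series):
R_carbon steel = L/(kA) = 0.0008/(51.2×2.53) = 6.176×10^-6 K/W
R_perlite board = L/(kA) = 0.11/(0.0548×2.53) = 0.7934 K/W
R_aluminium = L/(kA) = 0.0009/(208×2.53) = 1.71×10^-6 K/W
R_outer film = 1/(h_o·A) = 1/(4.04×2.53) = 0.09784 K/W
R_total = 0.8912 K/W
Q = ΔT / R_total = 356 / 0.8912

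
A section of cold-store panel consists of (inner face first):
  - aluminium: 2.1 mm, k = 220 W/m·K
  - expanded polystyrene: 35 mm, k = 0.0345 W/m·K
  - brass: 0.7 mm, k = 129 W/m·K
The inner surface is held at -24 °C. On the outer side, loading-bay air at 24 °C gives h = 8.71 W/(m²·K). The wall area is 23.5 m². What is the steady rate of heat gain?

Q ≈ 999 W

Series thermal resistances:
R_aluminium = L/(kA) = 0.0021/(220×23.5) = 4.062×10^-7 K/W
R_expanded polystyrene = L/(kA) = 0.035/(0.0345×23.5) = 0.04317 K/W
R_brass = L/(kA) = 0.0007/(129×23.5) = 2.309×10^-7 K/W
R_outer film = 1/(h_o·A) = 1/(8.71×23.5) = 0.004886 K/W
R_total = 0.04806 K/W
Q = ΔT / R_total = 48 / 0.04806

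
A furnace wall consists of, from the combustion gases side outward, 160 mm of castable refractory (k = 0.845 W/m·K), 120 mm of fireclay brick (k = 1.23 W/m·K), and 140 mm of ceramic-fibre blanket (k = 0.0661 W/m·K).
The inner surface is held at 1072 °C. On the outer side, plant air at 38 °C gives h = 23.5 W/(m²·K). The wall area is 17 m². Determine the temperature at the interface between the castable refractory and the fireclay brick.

Series thermal resistances:
R_castable refractory = L/(kA) = 0.16/(0.845×17) = 0.01114 K/W
R_fireclay brick = L/(kA) = 0.12/(1.23×17) = 0.005739 K/W
R_ceramic-fibre blanket = L/(kA) = 0.14/(0.0661×17) = 0.1246 K/W
R_outer film = 1/(h_o·A) = 1/(23.5×17) = 0.002503 K/W
R_total = 0.144 K/W;  Q = ΔT/R_total = 1034/0.144 = 7182 W
T_interface = T_inner − Q·ΣR(inner→interface) = 1072 − 7180×0.01114

T ≈ 992 °C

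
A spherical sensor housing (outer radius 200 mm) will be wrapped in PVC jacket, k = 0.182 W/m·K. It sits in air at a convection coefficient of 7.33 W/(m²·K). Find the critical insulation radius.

For a sphere r_cr = 2k/h = 2×0.182/7.33
r_cr = 49.7 mm; since the bare radius (200 mm) is above r_cr, any added insulation will reduce heat loss.

r_cr ≈ 49.7 mm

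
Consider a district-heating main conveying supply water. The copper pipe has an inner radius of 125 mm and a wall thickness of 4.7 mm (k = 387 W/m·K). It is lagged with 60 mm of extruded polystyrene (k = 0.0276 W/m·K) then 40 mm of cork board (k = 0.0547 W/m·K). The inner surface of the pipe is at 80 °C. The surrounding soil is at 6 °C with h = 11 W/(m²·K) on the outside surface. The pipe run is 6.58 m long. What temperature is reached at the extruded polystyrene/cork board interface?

Cylindrical conduction, so R = ln(r₂/r₁)/(2πkL) per layer, in series:
R_copper pipe wall = ln(129.7/125)/(2π×387×6.58) = 2.307×10^-6 K/W
R_extruded polystyrene = ln(189.7/129.7)/(2π×0.0276×6.58) = 0.3332 K/W
R_cork board = ln(229.7/189.7)/(2π×0.0547×6.58) = 0.0846 K/W
R_outer film = 1/(h_o·2πr_oL) = 1/(11×2π×0.2297×6.58) = 0.009573 K/W
R_total = 0.4274 K/W
Q = ΔT/R_total = 74/0.4274
Q = 173 W
T_interface = T_inner − Q·ΣR(inner→interface) = 80 − 173×0.3332

T ≈ 22.3 °C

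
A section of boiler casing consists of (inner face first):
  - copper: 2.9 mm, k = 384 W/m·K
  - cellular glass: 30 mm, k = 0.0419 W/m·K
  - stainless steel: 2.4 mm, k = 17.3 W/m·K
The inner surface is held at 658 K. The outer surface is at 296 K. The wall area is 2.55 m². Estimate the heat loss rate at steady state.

Thermal resistances in series:
R_copper = L/(kA) = 0.0029/(384×2.55) = 2.962×10^-6 K/W
R_cellular glass = L/(kA) = 0.03/(0.0419×2.55) = 0.2808 K/W
R_stainless steel = L/(kA) = 0.0024/(17.3×2.55) = 5.44×10^-5 K/W
R_total = 0.2808 K/W
Q = ΔT / R_total = 362 / 0.2808

Q ≈ 1290 W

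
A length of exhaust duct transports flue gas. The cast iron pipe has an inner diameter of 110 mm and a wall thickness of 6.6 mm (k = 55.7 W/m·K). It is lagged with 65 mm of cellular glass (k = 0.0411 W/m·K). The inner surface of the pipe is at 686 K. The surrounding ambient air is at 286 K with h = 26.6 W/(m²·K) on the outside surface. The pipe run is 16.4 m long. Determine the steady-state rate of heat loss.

Cylindrical conduction, so R = ln(r₂/r₁)/(2πkL) per layer, in series:
R_cast iron pipe wall = ln(61.6/55)/(2π×55.7×16.4) = 1.975×10^-5 K/W
R_cellular glass = ln(126.6/61.6)/(2π×0.0411×16.4) = 0.1701 K/W
R_outer film = 1/(h_o·2πr_oL) = 1/(26.6×2π×0.1266×16.4) = 0.002882 K/W
R_total = 0.173 K/W
Q = ΔT/R_total = 400/0.173

Q ≈ 2310 W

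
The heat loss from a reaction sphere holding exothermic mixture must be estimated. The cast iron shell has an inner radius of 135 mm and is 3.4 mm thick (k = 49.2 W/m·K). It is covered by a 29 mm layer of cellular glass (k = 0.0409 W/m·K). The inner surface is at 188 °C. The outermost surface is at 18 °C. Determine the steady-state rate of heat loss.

Q ≈ 69.8 W

Radial (spherical) resistances in series:
R_cast iron shell = (1/0.135 − 1/0.1384)/(4π×49.2) = 2.943×10^-4 K/W
R_cellular glass = (1/0.1384 − 1/0.1674)/(4π×0.0409) = 2.435 K/W
R_total = 2.436 K/W
Q = ΔT/R_total = 170/2.436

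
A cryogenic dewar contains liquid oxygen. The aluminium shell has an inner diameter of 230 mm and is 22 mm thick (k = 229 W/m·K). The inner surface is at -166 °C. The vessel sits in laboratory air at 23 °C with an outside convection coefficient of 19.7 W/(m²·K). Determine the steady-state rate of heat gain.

Q ≈ 876 W

Spherical conduction: R = (1/r_in − 1/r_out)/(4πk) per layer; series-sum.
R_aluminium shell = (1/0.115 − 1/0.137)/(4π×229) = 4.852×10^-4 K/W
R_outer film = 1/(h·4πr_o²) = 1/(19.7×4π×0.137²) = 0.2152 K/W
R_total = 0.2157 K/W
Q = ΔT/R_total = 189/0.2157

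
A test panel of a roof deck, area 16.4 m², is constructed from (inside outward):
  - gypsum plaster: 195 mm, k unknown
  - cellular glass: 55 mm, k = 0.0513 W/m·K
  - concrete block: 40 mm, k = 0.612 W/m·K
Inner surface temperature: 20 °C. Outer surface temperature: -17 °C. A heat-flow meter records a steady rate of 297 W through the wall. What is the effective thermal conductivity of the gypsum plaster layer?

Treating each layer as a thermal resistance in series:
R_cellular glass = L/(kA) = 0.055/(0.0513×16.4) = 0.06537 K/W
R_concrete block = L/(kA) = 0.04/(0.612×16.4) = 0.003985 K/W
Sum of known resistances R_other = 0.06936 K/W
Total R = ΔT/Q = 37/297 = 0.1246 K/W
R_gypsum plaster = R_total − R_other = 0.05522 K/W
k = L/(R·A) = 0.195/(0.05522×16.4)

k ≈ 0.215 W/(m·K)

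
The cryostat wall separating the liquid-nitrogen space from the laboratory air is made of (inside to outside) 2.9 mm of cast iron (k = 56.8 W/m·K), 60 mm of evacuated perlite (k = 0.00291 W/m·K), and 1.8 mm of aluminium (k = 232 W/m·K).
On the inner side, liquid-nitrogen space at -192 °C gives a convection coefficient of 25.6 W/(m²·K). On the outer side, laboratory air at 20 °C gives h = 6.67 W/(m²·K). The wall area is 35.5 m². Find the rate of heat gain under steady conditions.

Q ≈ 362 W

Treating each layer as a thermal resistance in series:
R_inner film = 1/(h_i·A) = 1/(25.6×35.5) = 0.0011 K/W
R_cast iron = L/(kA) = 0.0029/(56.8×35.5) = 1.438×10^-6 K/W
R_evacuated perlite = L/(kA) = 0.06/(0.00291×35.5) = 0.5808 K/W
R_aluminium = L/(kA) = 0.0018/(232×35.5) = 2.186×10^-7 K/W
R_outer film = 1/(h_o·A) = 1/(6.67×35.5) = 0.004223 K/W
R_total = 0.5861 K/W
Q = ΔT / R_total = 212 / 0.5861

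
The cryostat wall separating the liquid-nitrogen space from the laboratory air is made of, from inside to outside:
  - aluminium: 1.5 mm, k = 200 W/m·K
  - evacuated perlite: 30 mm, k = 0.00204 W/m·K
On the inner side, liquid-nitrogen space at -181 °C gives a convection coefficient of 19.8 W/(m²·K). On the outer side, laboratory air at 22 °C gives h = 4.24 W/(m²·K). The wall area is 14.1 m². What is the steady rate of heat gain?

Series thermal resistances:
R_inner film = 1/(h_i·A) = 1/(19.8×14.1) = 0.003582 K/W
R_aluminium = L/(kA) = 0.0015/(200×14.1) = 5.319×10^-7 K/W
R_evacuated perlite = L/(kA) = 0.03/(0.00204×14.1) = 1.043 K/W
R_outer film = 1/(h_o·A) = 1/(4.24×14.1) = 0.01673 K/W
R_total = 1.063 K/W
Q = ΔT / R_total = 203 / 1.063

Q ≈ 191 W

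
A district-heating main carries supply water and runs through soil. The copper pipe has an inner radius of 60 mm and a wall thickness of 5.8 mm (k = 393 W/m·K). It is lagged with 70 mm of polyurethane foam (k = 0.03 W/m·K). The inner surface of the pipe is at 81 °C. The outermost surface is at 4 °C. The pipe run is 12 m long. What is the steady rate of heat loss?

Q ≈ 240 W

For a radial system each layer contributes R = ln(r_out/r_in)/(2πkL); films add R = 1/(hA).
R_copper pipe wall = ln(65.8/60)/(2π×393×12) = 3.114×10^-6 K/W
R_polyurethane foam = ln(135.8/65.8)/(2π×0.03×12) = 0.3203 K/W
R_total = 0.3203 K/W
Q = ΔT/R_total = 77/0.3203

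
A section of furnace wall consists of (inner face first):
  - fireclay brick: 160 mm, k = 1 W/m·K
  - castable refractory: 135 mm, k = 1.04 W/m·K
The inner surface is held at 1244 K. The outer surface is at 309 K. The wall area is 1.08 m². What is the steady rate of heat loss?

Model the wall as resistances in series:
R_fireclay brick = L/(kA) = 0.16/(1×1.08) = 0.1481 K/W
R_castable refractory = L/(kA) = 0.135/(1.04×1.08) = 0.1202 K/W
R_total = 0.2683 K/W
Q = ΔT / R_total = 935 / 0.2683

Q ≈ 3480 W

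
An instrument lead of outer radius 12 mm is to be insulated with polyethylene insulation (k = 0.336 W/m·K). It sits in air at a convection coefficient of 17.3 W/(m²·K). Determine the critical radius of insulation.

For a cylinder r_cr = k/h = 0.336/17.3
r_cr = 19.4 mm; since the bare radius (12 mm) is below r_cr, adding a thin layer of insulation will *increase* heat loss.

r_cr ≈ 19.4 mm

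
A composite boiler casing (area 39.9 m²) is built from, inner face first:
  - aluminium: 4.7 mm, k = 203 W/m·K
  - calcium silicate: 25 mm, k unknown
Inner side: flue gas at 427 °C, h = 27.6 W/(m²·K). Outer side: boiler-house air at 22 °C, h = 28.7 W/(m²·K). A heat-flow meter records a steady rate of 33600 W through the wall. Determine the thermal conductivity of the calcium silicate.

Using the resistance-network approach (series):
R_inner film = 1/(h_i·A) = 1/(27.6×39.9) = 9.081×10^-4 K/W
R_aluminium = L/(kA) = 0.0047/(203×39.9) = 5.803×10^-7 K/W
R_outer film = 1/(h_o·A) = 1/(28.7×39.9) = 8.733×10^-4 K/W
Sum of known resistances R_other = 0.001782 K/W
Total R = ΔT/Q = 405/33600 = 0.01205 K/W
R_calcium silicate = R_total − R_other = 0.01027 K/W
k = L/(R·A) = 0.025/(0.01027×39.9)

k ≈ 0.061 W/(m·K)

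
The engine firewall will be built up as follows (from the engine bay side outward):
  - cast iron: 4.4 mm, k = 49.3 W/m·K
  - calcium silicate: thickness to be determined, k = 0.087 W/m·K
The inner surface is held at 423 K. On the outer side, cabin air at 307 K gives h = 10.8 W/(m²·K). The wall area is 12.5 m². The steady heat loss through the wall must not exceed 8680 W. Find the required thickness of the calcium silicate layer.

Using the resistance-network approach (series):
R_cast iron = L/(kA) = 0.0044/(49.3×12.5) = 7.14×10^-6 K/W
R_outer film = 1/(h_o·A) = 1/(10.8×12.5) = 0.007407 K/W
Sum of the known resistances R_other = 0.007415 K/W
Required total resistance R_tot = ΔT/Q_allow = 116/8680 = 0.01336 K/W
R_calcium silicate = R_tot − R_other = 0.00595 K/W
L = R·k·A = 0.00595×0.087×12.5

L ≈ 6.47 mm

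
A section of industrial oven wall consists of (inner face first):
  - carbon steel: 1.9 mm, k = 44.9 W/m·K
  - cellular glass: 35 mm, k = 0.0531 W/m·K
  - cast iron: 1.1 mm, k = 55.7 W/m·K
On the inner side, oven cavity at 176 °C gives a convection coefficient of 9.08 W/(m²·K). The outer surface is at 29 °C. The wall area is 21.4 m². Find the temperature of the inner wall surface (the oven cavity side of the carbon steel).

Thermal resistances in series:
R_inner film = 1/(h_i·A) = 1/(9.08×21.4) = 0.005146 K/W
R_carbon steel = L/(kA) = 0.0019/(44.9×21.4) = 1.977×10^-6 K/W
R_cellular glass = L/(kA) = 0.035/(0.0531×21.4) = 0.0308 K/W
R_cast iron = L/(kA) = 0.0011/(55.7×21.4) = 9.228×10^-7 K/W
R_total = 0.03595 K/W;  Q = ΔT/R_total = 147/0.03595 = 4089 W
T_interface = T_inner − Q·ΣR(inner→interface) = 176 − 4090×0.005146

T ≈ 155 °C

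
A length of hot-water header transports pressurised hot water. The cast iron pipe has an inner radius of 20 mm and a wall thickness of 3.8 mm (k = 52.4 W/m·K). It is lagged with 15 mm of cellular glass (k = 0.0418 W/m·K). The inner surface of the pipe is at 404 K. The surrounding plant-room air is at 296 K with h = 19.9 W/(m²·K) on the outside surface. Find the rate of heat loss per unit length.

Treating each annulus and film as a series resistance:
R_cast iron pipe wall = ln(23.8/20)/(2π×52.4×1) = 5.283×10^-4 K/W
R_cellular glass = ln(38.8/23.8)/(2π×0.0418×1) = 1.861 K/W
R_outer film = 1/(h_o·2πr_oL) = 1/(19.9×2π×0.0388×1) = 0.2061 K/W
R_total = 2.068 K/W
Q = ΔT/R_total = 108/2.068

q′ ≈ 52.2 W/m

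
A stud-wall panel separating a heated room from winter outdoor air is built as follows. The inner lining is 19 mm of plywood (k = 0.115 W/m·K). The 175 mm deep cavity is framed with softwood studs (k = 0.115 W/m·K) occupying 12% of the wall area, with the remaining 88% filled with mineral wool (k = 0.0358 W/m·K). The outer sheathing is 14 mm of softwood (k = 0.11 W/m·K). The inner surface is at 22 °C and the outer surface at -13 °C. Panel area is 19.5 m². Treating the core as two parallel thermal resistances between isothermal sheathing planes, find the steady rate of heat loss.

Sheathing layers in series; stud and cavity paths in parallel between them.
R_inner = 0.019/(0.115×19.5) = 0.008473 K/W
R_stud  = 0.175/(0.115×0.12×19.5) = 0.6503 K/W
R_cav   = 0.175/(0.0358×0.88×19.5) = 0.2849 K/W
1/R_core = 1/R_stud + 1/R_cav → R_core = 0.1981 K/W
R_outer = 0.014/(0.11×19.5) = 0.006527 K/W
R_total = 0.2131 K/W
Q = ΔT/R_total = 35/0.2131

Q ≈ 164 W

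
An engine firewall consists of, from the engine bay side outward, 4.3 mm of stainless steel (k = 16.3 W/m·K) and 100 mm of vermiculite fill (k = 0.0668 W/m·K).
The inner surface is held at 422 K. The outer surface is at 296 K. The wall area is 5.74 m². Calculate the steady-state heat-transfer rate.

Model the wall as resistances in series:
R_stainless steel = L/(kA) = 0.0043/(16.3×5.74) = 4.596×10^-5 K/W
R_vermiculite fill = L/(kA) = 0.1/(0.0668×5.74) = 0.2608 K/W
R_total = 0.2608 K/W
Q = ΔT / R_total = 126 / 0.2608

Q ≈ 483 W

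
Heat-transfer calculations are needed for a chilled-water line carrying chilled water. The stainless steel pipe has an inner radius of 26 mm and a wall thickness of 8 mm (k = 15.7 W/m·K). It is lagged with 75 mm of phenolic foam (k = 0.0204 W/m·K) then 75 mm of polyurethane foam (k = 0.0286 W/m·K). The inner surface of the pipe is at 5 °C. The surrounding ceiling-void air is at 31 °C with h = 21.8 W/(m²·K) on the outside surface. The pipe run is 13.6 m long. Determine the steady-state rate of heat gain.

Per-layer cylindrical resistances, series-summed:
R_stainless steel pipe wall = ln(34/26)/(2π×15.7×13.6) = 2×10^-4 K/W
R_phenolic foam = ln(109/34)/(2π×0.0204×13.6) = 0.6683 K/W
R_polyurethane foam = ln(184/109)/(2π×0.0286×13.6) = 0.2142 K/W
R_outer film = 1/(h_o·2πr_oL) = 1/(21.8×2π×0.184×13.6) = 0.002917 K/W
R_total = 0.8857 K/W
Q = ΔT/R_total = 26/0.8857

Q ≈ 29.4 W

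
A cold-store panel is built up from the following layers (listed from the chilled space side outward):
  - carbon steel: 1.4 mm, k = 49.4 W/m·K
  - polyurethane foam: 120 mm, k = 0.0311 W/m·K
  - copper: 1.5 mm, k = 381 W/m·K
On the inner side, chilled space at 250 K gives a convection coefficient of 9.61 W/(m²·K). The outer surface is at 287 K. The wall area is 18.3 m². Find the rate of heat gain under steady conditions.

Q ≈ 171 W

Model the wall as resistances in series:
R_inner film = 1/(h_i·A) = 1/(9.61×18.3) = 0.005686 K/W
R_carbon steel = L/(kA) = 0.0014/(49.4×18.3) = 1.549×10^-6 K/W
R_polyurethane foam = L/(kA) = 0.12/(0.0311×18.3) = 0.2108 K/W
R_copper = L/(kA) = 0.0015/(381×18.3) = 2.151×10^-7 K/W
R_total = 0.2165 K/W
Q = ΔT / R_total = 37 / 0.2165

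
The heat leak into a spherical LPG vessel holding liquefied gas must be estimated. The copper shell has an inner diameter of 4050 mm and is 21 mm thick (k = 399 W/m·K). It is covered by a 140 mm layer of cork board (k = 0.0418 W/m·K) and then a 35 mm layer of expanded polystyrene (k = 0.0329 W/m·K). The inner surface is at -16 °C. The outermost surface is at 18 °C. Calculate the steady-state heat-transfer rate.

Q ≈ 441 W

For a spherical shell R = (1/r₁ − 1/r₂)/(4πk); film R = 1/(h·4πr²). In series:
R_copper shell = (1/2.025 − 1/2.046)/(4π×399) = 1.011×10^-6 K/W
R_cork board = (1/2.046 − 1/2.186)/(4π×0.0418) = 0.05959 K/W
R_expanded polystyrene = (1/2.186 − 1/2.221)/(4π×0.0329) = 0.01744 K/W
R_total = 0.07703 K/W
Q = ΔT/R_total = 34/0.07703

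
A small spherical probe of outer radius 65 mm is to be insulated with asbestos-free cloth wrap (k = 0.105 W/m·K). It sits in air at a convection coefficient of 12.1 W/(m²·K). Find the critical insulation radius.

r_cr ≈ 17.4 mm

For a sphere r_cr = 2k/h = 2×0.105/12.1
r_cr = 17.4 mm; since the bare radius (65 mm) is above r_cr, any added insulation will reduce heat loss.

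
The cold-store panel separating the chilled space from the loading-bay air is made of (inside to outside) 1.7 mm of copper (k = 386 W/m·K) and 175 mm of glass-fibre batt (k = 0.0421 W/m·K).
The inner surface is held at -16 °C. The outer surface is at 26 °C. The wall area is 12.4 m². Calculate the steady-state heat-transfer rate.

Q ≈ 125 W

Thermal resistances in series:
R_copper = L/(kA) = 0.0017/(386×12.4) = 3.552×10^-7 K/W
R_glass-fibre batt = L/(kA) = 0.175/(0.0421×12.4) = 0.3352 K/W
R_total = 0.3352 K/W
Q = ΔT / R_total = 42 / 0.3352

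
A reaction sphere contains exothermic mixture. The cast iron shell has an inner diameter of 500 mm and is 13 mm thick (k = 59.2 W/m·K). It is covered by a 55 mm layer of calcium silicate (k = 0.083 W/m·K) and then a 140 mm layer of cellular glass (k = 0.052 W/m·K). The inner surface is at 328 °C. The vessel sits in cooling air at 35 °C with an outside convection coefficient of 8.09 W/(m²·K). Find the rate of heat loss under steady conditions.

For a spherical shell R = (1/r₁ − 1/r₂)/(4πk); film R = 1/(h·4πr²). In series:
R_cast iron shell = (1/0.25 − 1/0.263)/(4π×59.2) = 2.658×10^-4 K/W
R_calcium silicate = (1/0.263 − 1/0.318)/(4π×0.083) = 0.6305 K/W
R_cellular glass = (1/0.318 − 1/0.458)/(4π×0.052) = 1.471 K/W
R_outer film = 1/(h·4πr_o²) = 1/(8.09×4π×0.458²) = 0.04689 K/W
R_total = 2.149 K/W
Q = ΔT/R_total = 293/2.149

Q ≈ 136 W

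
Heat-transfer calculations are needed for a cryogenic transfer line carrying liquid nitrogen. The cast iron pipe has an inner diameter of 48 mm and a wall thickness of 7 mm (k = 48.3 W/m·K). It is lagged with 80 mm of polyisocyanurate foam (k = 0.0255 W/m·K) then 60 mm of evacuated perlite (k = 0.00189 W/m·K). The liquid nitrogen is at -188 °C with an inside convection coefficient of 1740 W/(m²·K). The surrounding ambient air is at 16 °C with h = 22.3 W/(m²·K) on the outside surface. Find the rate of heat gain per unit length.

For a radial system each layer contributes R = ln(r_out/r_in)/(2πkL); films add R = 1/(hA).
R_inner film = 1/(h_i·2πr₁L) = 1/(1740×2π×0.024×1) = 0.003811 K/W
R_cast iron pipe wall = ln(31/24)/(2π×48.3×1) = 8.433×10^-4 K/W
R_polyisocyanurate foam = ln(111/31)/(2π×0.0255×1) = 7.961 K/W
R_evacuated perlite = ln(171/111)/(2π×0.00189×1) = 36.39 K/W
R_outer film = 1/(h_o·2πr_oL) = 1/(22.3×2π×0.171×1) = 0.04174 K/W
R_total = 44.4 K/W
Q = ΔT/R_total = 204/44.4

q′ ≈ 4.59 W/m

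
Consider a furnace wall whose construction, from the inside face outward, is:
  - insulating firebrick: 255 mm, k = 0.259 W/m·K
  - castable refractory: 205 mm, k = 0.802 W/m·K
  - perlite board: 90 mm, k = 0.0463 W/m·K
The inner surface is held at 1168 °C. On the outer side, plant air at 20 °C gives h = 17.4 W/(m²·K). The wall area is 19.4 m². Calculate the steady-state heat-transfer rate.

Q ≈ 6870 W

Model the wall as resistances in series:
R_insulating firebrick = L/(kA) = 0.255/(0.259×19.4) = 0.05075 K/W
R_castable refractory = L/(kA) = 0.205/(0.802×19.4) = 0.01318 K/W
R_perlite board = L/(kA) = 0.09/(0.0463×19.4) = 0.1002 K/W
R_outer film = 1/(h_o·A) = 1/(17.4×19.4) = 0.002962 K/W
R_total = 0.1671 K/W
Q = ΔT / R_total = 1148 / 0.1671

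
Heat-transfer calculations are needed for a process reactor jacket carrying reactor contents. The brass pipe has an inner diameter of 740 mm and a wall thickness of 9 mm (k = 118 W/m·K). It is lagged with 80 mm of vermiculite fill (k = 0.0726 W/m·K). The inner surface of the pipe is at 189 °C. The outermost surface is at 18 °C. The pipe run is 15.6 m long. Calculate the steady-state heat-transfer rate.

Q ≈ 6350 W

Treating each annulus and film as a series resistance:
R_brass pipe wall = ln(379/370)/(2π×118×15.6) = 2.078×10^-6 K/W
R_vermiculite fill = ln(459/379)/(2π×0.0726×15.6) = 0.02691 K/W
R_total = 0.02691 K/W
Q = ΔT/R_total = 171/0.02691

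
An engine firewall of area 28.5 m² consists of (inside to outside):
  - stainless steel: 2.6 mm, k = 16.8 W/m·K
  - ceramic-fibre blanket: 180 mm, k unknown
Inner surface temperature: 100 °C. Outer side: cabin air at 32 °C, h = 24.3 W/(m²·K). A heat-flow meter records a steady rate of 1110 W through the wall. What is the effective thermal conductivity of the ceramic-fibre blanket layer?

k ≈ 0.106 W/(m·K)

Model the wall as resistances in series:
R_stainless steel = L/(kA) = 0.0026/(16.8×28.5) = 5.43×10^-6 K/W
R_outer film = 1/(h_o·A) = 1/(24.3×28.5) = 0.001444 K/W
Sum of known resistances R_other = 0.001449 K/W
Total R = ΔT/Q = 68/1110 = 0.06126 K/W
R_ceramic-fibre blanket = R_total − R_other = 0.05981 K/W
k = L/(R·A) = 0.18/(0.05981×28.5)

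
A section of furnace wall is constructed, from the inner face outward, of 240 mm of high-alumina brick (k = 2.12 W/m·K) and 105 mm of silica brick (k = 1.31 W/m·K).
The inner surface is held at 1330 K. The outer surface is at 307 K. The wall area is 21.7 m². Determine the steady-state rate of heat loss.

Q ≈ 115000 W

Model the wall as resistances in series:
R_high-alumina brick = L/(kA) = 0.24/(2.12×21.7) = 0.005217 K/W
R_silica brick = L/(kA) = 0.105/(1.31×21.7) = 0.003694 K/W
R_total = 0.008911 K/W
Q = ΔT / R_total = 1023 / 0.008911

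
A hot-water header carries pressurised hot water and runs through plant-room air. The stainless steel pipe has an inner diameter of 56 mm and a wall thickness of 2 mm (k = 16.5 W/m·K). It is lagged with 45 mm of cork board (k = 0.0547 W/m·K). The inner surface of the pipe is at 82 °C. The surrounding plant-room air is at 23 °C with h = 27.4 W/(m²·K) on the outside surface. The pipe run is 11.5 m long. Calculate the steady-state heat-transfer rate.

Per-layer cylindrical resistances, series-summed:
R_stainless steel pipe wall = ln(30/28)/(2π×16.5×11.5) = 5.787×10^-5 K/W
R_cork board = ln(75/30)/(2π×0.0547×11.5) = 0.2318 K/W
R_outer film = 1/(h_o·2πr_oL) = 1/(27.4×2π×0.075×11.5) = 0.006735 K/W
R_total = 0.2386 K/W
Q = ΔT/R_total = 59/0.2386

Q ≈ 247 W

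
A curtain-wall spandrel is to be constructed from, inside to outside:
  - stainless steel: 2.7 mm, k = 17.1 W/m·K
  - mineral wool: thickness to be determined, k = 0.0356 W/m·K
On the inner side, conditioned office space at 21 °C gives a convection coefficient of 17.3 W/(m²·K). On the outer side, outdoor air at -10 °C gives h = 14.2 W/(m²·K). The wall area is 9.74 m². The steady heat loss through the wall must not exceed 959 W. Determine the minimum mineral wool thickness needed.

L ≈ 6.64 mm

Using the resistance-network approach (series):
R_inner film = 1/(h_i·A) = 1/(17.3×9.74) = 0.005935 K/W
R_stainless steel = L/(kA) = 0.0027/(17.1×9.74) = 1.621×10^-5 K/W
R_outer film = 1/(h_o·A) = 1/(14.2×9.74) = 0.00723 K/W
Sum of the known resistances R_other = 0.01318 K/W
Required total resistance R_tot = ΔT/Q_allow = 31/959 = 0.03233 K/W
R_mineral wool = R_tot − R_other = 0.01914 K/W
L = R·k·A = 0.01914×0.0356×9.74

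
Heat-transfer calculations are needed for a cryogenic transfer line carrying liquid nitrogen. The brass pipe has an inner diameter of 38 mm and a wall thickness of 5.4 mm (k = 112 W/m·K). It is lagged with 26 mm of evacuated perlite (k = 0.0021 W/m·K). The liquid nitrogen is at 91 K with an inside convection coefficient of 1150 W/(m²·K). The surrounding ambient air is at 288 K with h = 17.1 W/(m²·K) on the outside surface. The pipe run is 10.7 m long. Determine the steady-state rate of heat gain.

Q ≈ 38.2 W

Treating each annulus and film as a series resistance:
R_inner film = 1/(h_i·2πr₁L) = 1/(1150×2π×0.019×10.7) = 6.807×10^-4 K/W
R_brass pipe wall = ln(24.4/19)/(2π×112×10.7) = 3.322×10^-5 K/W
R_evacuated perlite = ln(50.4/24.4)/(2π×0.0021×10.7) = 5.138 K/W
R_outer film = 1/(h_o·2πr_oL) = 1/(17.1×2π×0.0504×10.7) = 0.01726 K/W
R_total = 5.156 K/W
Q = ΔT/R_total = 197/5.156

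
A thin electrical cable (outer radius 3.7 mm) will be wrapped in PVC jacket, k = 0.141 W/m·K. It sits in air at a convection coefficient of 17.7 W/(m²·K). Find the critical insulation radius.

r_cr ≈ 7.97 mm

For a cylinder r_cr = k/h = 0.141/17.7
r_cr = 7.97 mm; since the bare radius (3.7 mm) is below r_cr, adding a thin layer of insulation will *increase* heat loss.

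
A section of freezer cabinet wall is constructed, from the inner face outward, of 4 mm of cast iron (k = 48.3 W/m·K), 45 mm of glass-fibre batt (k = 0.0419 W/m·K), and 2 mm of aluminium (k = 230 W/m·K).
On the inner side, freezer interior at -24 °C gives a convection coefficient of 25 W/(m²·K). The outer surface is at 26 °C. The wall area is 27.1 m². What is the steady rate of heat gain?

Thermal resistances in series:
R_inner film = 1/(h_i·A) = 1/(25×27.1) = 0.001476 K/W
R_cast iron = L/(kA) = 0.004/(48.3×27.1) = 3.056×10^-6 K/W
R_glass-fibre batt = L/(kA) = 0.045/(0.0419×27.1) = 0.03963 K/W
R_aluminium = L/(kA) = 0.002/(230×27.1) = 3.209×10^-7 K/W
R_total = 0.04111 K/W
Q = ΔT / R_total = 50 / 0.04111

Q ≈ 1220 W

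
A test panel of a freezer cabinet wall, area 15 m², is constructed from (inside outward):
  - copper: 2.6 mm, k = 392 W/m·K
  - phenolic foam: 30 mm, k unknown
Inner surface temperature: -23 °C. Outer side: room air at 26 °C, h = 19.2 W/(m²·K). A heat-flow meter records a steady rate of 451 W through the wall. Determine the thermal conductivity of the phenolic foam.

k ≈ 0.019 W/(m·K)

Series thermal resistances:
R_copper = L/(kA) = 0.0026/(392×15) = 4.422×10^-7 K/W
R_outer film = 1/(h_o·A) = 1/(19.2×15) = 0.003472 K/W
Sum of known resistances R_other = 0.003473 K/W
Total R = ΔT/Q = 49/451 = 0.1086 K/W
R_phenolic foam = R_total − R_other = 0.1052 K/W
k = L/(R·A) = 0.03/(0.1052×15)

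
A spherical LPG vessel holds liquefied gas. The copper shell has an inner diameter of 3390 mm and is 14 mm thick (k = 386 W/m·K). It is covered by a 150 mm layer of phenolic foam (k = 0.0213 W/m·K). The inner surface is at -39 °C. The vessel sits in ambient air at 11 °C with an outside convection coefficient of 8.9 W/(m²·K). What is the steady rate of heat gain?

Q ≈ 279 W

Radial (spherical) resistances in series:
R_copper shell = (1/1.695 − 1/1.709)/(4π×386) = 9.964×10^-7 K/W
R_phenolic foam = (1/1.709 − 1/1.859)/(4π×0.0213) = 0.1764 K/W
R_outer film = 1/(h·4πr_o²) = 1/(8.9×4π×1.859²) = 0.002587 K/W
R_total = 0.179 K/W
Q = ΔT/R_total = 50/0.179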